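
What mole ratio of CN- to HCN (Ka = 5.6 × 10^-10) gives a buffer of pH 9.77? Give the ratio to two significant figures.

ratio = 3.3

pKa = -log(5.6 × 10^-10) = 9.252
pH = pKa + log(r) ⇒ log(r) = 9.77 − 9.252 = +0.518
r = [CN-]/[HCN] = 10^(+0.518) = 3.3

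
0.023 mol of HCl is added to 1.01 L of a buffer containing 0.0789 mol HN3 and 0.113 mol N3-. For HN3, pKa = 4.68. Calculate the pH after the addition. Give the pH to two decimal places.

Added H+ converts N3- to HN3: HN3 → 0.102 mol, N3- → 0.09 mol.
Henderson–Hasselbalch with mole ratio 0.09/0.102: pH = 4.68 + (-0.054)

pH = 4.63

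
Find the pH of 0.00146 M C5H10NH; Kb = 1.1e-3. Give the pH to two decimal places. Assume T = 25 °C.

C5H10NH + H2O ⇌ C5H10NH2+ + OH-
From the ICE table, Kb = x²/(0.00146 − x) = 1.1 × 10^-3.
The 5% rule fails; solving x² + Kb·x − Kb·C₀ = 0 exactly:
x = [−0.0011 + √(0.0011² + 6.42e-06)]/2 = 8.31 × 10^-4 M
pOH = −log(8.31 × 10^-4) = 3.08; pH = 14.00 − 3.08 = 10.92

pH = 10.92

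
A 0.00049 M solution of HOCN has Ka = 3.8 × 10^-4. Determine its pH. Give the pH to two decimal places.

HOCN ⇌ OCN- + H+
From the ICE table, Ka = x²/(0.00049 − x) = 3.8 × 10^-4.
The 5% rule fails; solving x² + Ka·x − Ka·C₀ = 0 exactly:
x = (−Ka + √(Ka² + 4·Ka·C₀))/2 = 2.81 × 10^-4 M
pH = −log[H+] = −log(2.81 × 10^-4) = 3.55

pH = 3.55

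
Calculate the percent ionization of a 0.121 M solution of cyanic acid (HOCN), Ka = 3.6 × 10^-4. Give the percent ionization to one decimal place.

5.3%

HOCN ⇌ OCN- + H+; let x = [H+] at equilibrium.
Solve x² + 0.00036x − 4.36e-05 = 0 → x = 6.42 × 10^-3 M
% ionization = x/C₀ × 100% = 6.42 × 10^-3/0.121 × 100% = 5.3%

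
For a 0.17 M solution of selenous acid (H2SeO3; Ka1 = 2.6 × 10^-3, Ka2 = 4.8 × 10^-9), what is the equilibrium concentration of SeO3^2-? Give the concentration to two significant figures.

First ionization gives [H+] ≈ [HSeO3-] = 1.98 × 10^-2 M.
Second step: Ka2 = [H+][SeO3^2-]/[HSeO3-] ≈ [SeO3^2-] (since [H+] ≈ [HSeO3-]).
So [SeO3^2-] ≈ Ka2.

4.8 × 10^-9 M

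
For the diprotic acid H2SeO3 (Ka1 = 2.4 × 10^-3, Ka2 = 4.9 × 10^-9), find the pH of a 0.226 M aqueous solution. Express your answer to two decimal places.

Ka1 ≫ Ka2, so treat the first dissociation as the only significant source of H+.
Ka1 = x²/(0.226 − x) = 2.4 × 10^-3
Solving the quadratic: x = (−Ka1 + √(Ka1² + 4·Ka1·C₀))/2 = 2.21 × 10^-2 M
pH = −log(2.21 × 10^-2) = 1.66

pH = 1.66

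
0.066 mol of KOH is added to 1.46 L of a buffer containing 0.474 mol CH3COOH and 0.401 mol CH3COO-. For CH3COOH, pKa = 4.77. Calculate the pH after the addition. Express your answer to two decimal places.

pH = 4.83

After neutralization: n(CH3COOH) = 0.408 mol, n(CH3COO-) = 0.467 mol.
pH = pKa + log([A⁻]/[HA]) = 4.77 + log(0.467/0.408) = 4.77 +0.059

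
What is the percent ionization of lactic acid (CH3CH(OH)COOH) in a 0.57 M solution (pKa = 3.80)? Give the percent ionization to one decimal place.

CH3CH(OH)COOH ⇌ CH3CH(OH)COO- + H+; let x = [H+] at equilibrium.
Ka = 10^(−3.80) = 1.58 × 10^-4
x ≈ √(Ka·C₀) = √(1.58 × 10^-4 × 0.57) = 9.49 × 10^-3 M
% ionization = x/C₀ × 100% = 9.49 × 10^-3/0.57 × 100% = 1.7%

1.7%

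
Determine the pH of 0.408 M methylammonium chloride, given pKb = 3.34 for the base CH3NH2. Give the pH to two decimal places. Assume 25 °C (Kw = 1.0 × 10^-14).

CH3NH3+ is the conjugate acid of the weak base CH3NH2.
Kb = 10^(−3.34) = 4.57 × 10^-4
Ka = Kw/Kb = 1.0×10^-14 / 4.57 × 10^-4 = 2.19 × 10^-11
From the ICE table, Ka = [H+]²/(0.408 − [H+]) = 2.19 × 10^-11.
Assume [H+] ≪ 0.408: [H+] ≈ √(2.19 × 10^-11 × 0.408) = 2.99 × 10^-6 M
pH = −log(2.99 × 10^-6) = 5.52

pH = 5.52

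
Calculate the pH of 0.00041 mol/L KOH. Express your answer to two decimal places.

KOH is a strong base; [OH-] = 0.00041 M.
pOH = -log(0.00041) = 3.39
pH = 14.00 - 3.39 = 10.61

pH = 10.61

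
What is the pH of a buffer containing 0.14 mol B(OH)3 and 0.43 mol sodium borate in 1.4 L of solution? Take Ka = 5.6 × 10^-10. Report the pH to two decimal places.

pKa = −log(5.6 × 10^-10) = 9.252
Henderson–Hasselbalch: pH = pKa + log([B(OH)4-]/[B(OH)3]) = 9.252 + log(0.43/0.14)
pH = 9.252 + (+0.487) = 9.74

pH = 9.74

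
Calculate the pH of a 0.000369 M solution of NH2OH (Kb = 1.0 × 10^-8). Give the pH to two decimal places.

pH = 8.28

NH2OH + H2O ⇌ NH3OH+ + OH-
Let x = [OH-] at equilibrium. Kb = x²/(0.000369 − x).
Assume x ≪ 0.000369: x ≈ √(1.0 × 10^-8 × 0.000369) = 1.92 × 10^-6 M
pOH = 5.72, so pH = 14.00 − pOH = 8.28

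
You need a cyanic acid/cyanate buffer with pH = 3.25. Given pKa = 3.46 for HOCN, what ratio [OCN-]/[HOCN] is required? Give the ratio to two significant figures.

ratio = 0.62

pH = pKa + log(r) ⇒ log(r) = 3.25 − 3.46 = -0.21
r = [OCN-]/[HOCN] = 10^(-0.21) = 0.617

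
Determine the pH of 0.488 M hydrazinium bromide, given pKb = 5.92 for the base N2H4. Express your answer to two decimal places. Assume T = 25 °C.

pH = 4.20

N2H5+ is the conjugate acid of the weak base N2H4.
Kb = 10^(−5.92) = 1.20 × 10^-6
Ka = Kw/Kb = 1.0×10^-14 / 1.20 × 10^-6 = 8.33 × 10^-9
From the ICE table, Ka = [H+]²/(0.488 − [H+]) = 8.33 × 10^-9.
Assume [H+] ≪ 0.488: [H+] ≈ √(8.33 × 10^-9 × 0.488) = 6.38 × 10^-5 M
pH = −log(6.38 × 10^-5) = 4.20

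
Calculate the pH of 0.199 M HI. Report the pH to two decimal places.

HI is a strong acid and dissociates completely, so [H+] = 0.199 M.
pH = -log(0.199) = 0.70

pH = 0.70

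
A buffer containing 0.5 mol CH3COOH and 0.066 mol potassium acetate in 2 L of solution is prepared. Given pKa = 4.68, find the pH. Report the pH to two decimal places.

Henderson–Hasselbalch: pH = pKa + log([CH3COO-]/[CH3COOH]) = 4.68 + log(0.066/0.5)
pH = 4.68 + (-0.879) = 3.80

pH = 3.80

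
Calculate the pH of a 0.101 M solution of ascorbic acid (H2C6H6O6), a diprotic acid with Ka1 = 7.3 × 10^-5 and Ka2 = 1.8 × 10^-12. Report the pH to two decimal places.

Ka1 ≫ Ka2, so treat the first dissociation as the only significant source of H+.
Ka1 = x²/(0.101 − x) = 7.3 × 10^-5
x ≈ √(7.3 × 10^-5 × 0.101) = 2.72 × 10^-3 M
pH = −log(2.72 × 10^-3) = 2.57

pH = 2.57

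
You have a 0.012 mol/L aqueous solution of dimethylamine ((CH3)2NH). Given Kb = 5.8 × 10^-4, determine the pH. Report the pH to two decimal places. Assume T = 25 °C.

pH = 11.37

(CH3)2NH + H2O ⇌ (CH3)2NH2+ + OH-
From the ICE table, Kb = [OH-]²/(0.012 − [OH-]) = 5.8 × 10^-4.
Here C₀/Kb ≈ 20.7, so the small-[OH-] approximation fails. Use the quadratic:
[OH-] = (−Kb + √(Kb² + 4·Kb·C₀))/2 = 2.36 × 10^-3 M
pOH = 2.63, so pH = 14.00 − pOH = 11.37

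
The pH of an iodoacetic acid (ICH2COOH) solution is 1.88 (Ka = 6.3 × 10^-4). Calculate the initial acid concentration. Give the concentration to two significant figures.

C₀ = 2.9 × 10^-1 M

[H+] = 10^(-1.88) = 1.32 × 10^-2 M = x
Ka = x²/(C₀ − x) ⇒ C₀ = x + x²/Ka
C₀ = 1.32 × 10^-2 + (1.32 × 10^-2)²/(6.3 × 10^-4) = 2.90 × 10^-1 M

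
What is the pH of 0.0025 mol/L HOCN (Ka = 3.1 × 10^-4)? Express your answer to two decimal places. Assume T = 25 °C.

HOCN ⇌ OCN- + H+
From the ICE table, Ka = x²/(0.0025 − x) = 3.1 × 10^-4.
Here C₀/Ka ≈ 8.06, so the small-x approximation fails. Use the quadratic:
x = (−Ka + √(Ka² + 4·Ka·C₀))/2 = 7.39 × 10^-4 M
pH = −log[H+] = −log(7.39 × 10^-4) = 3.13

pH = 3.13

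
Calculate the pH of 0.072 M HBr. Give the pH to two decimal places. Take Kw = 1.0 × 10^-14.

HBr is a strong acid and dissociates completely, so [H+] = 0.072 M.
pH = -log(0.072) = 1.14

pH = 1.14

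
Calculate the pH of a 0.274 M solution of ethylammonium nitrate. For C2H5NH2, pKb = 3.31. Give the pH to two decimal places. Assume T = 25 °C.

C2H5NH3+ is the conjugate acid of the weak base C2H5NH2.
Kb = 10^(−3.31) = 4.90 × 10^-4
Ka = Kw/Kb = 1.0×10^-14 / 4.90 × 10^-4 = 2.04 × 10^-11
From the ICE table, Ka = [H+]²/(0.274 − [H+]) = 2.04 × 10^-11.
Since Ka ≪ C₀, [H+] ≈ √(Ka·C₀) = 2.36 × 10^-6 M.
([H+]/C₀ = 0.00086% < 5%, so the approximation holds.)
pH = −log(2.36 × 10^-6) = 5.63

pH = 5.63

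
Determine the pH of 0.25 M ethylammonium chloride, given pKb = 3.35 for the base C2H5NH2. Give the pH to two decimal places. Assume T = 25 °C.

pH = 5.63

C2H5NH3+ is the conjugate acid of the weak base C2H5NH2.
Kb = 10^(−3.35) = 4.47 × 10^-4
Ka = Kw/Kb = 1.0×10^-14 / 4.47 × 10^-4 = 2.24 × 10^-11
From the ICE table, Ka = x²/(0.25 − x) = 2.24 × 10^-11.
Since Ka ≪ C₀, x ≈ √(Ka·C₀) = 2.37 × 10^-6 M.
Check: 0.00095% ionized — well under 5%, approximation valid.
pH = −log[H+] = −log(2.37 × 10^-6) = 5.63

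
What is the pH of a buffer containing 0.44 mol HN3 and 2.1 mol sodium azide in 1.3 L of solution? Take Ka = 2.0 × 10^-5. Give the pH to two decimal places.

pKa = −log(2.0 × 10^-5) = 4.699
pH = pKa + log([A⁻]/[HA]) = 4.699 + log(2.1/0.44)
pH = 4.699 + (+0.679) = 5.38

pH = 5.38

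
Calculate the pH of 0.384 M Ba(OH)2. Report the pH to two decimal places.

Ba(OH)2 is a strong base (each formula unit releases 2 OH-); [OH-] = 0.768 M.
pOH = -log(0.768) = 0.11
pH = 14.00 - 0.11 = 13.89

pH = 13.89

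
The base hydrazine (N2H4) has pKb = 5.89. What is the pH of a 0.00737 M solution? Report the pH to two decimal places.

pH = 9.99

N2H4 + H2O ⇌ N2H5+ + OH-
Kb = 10^(−5.89) = 1.29 × 10^-6
Kb = [OH-]²/(0.00737 − [OH-]) = 1.29 × 10^-6
Since Kb ≪ C₀, [OH-] ≈ √(Kb·C₀) = 9.75 × 10^-5 M.
Check: 1.3% ionized — well under 5%, approximation valid.
pOH = 4.01, so pH = 14.00 − pOH = 9.99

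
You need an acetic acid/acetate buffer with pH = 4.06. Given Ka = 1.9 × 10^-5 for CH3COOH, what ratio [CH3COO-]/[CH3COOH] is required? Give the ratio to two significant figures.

ratio = 0.22

pKa = -log(1.9 × 10^-5) = 4.721
pH = pKa + log(r) ⇒ log(r) = 4.06 − 4.721 = -0.661
r = [CH3COO-]/[CH3COOH] = 10^(-0.661) = 0.218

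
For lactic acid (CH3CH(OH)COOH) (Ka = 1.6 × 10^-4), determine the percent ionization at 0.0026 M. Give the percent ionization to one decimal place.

21.9%

CH3CH(OH)COOH ⇌ CH3CH(OH)COO- + H+; let x = [H+] at equilibrium.
Ka = x²/(C₀ − x); solving the quadratic gives x = 5.70 × 10^-4 M.
% ionization = x/C₀ × 100% = 5.70 × 10^-4/0.0026 × 100% = 21.9%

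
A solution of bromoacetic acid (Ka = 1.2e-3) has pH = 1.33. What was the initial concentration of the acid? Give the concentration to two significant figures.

C₀ = 1.9 M

[H+] = 10^(-1.33) = 4.68 × 10^-2 M = x
Ka = x²/(C₀ − x) ⇒ C₀ = x + x²/Ka
C₀ = 4.68 × 10^-2 + (4.68 × 10^-2)²/(1.2 × 10^-3) = 1.87 M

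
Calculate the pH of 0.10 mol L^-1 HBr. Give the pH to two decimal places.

HBr is a strong acid and dissociates completely, so [H+] = 0.10 M.
pH = -log(0.1) = 1.00

pH = 1.00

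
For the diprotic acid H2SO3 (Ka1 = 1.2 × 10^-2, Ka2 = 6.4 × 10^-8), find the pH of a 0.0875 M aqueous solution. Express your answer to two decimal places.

pH = 1.57

Ka1 ≫ Ka2, so treat the first dissociation as the only significant source of H+.
Ka1 = x²/(0.0875 − x) = 1.2 × 10^-2
Solving the quadratic: x = (−Ka1 + √(Ka1² + 4·Ka1·C₀))/2 = 2.70 × 10^-2 M
pH = −log(2.70 × 10^-2) = 1.57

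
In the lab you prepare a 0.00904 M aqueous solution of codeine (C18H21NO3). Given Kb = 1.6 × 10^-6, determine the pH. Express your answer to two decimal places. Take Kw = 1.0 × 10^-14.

C18H21NO3 + H2O ⇌ C18H22NO3+ + OH-
Let x = [OH-] at equilibrium. Kb = x²/(0.00904 − x).
Assume x ≪ 0.00904: x ≈ √(1.6 × 10^-6 × 0.00904) = 1.20 × 10^-4 M
pOH = −log(1.20 × 10^-4) = 3.92; pH = 14.00 − 3.92 = 10.08

pH = 10.08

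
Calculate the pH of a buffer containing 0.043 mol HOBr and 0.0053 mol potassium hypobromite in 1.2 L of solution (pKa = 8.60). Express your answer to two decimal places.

Henderson–Hasselbalch: pH = pKa + log([OBr-]/[HOBr]) = 8.60 + log(0.0053/0.043)
pH = 8.60 + (-0.909) = 7.69

pH = 7.69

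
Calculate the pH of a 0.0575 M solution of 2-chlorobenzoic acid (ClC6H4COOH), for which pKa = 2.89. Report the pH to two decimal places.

pH = 2.10

ClC6H4COOH ⇌ ClC6H4COO- + H+
Ka = 10^(−2.89) = 1.29 × 10^-3
Ka = x²/(0.0575 − x) = 1.29 × 10^-3
Here C₀/Ka ≈ 44.6, so the small-x approximation fails. Use the quadratic:
x = [−0.00129 + √(0.00129² + 0.000297)]/2 = 7.99 × 10^-3 M
pH = −log[H+] = −log(7.99 × 10^-3) = 2.10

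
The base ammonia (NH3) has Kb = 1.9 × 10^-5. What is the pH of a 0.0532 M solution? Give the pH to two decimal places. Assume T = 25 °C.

pH = 11.00

NH3 + H2O ⇌ NH4+ + OH-
From the ICE table, Kb = [OH-]²/(0.0532 − [OH-]) = 1.9 × 10^-5.
Assume [OH-] ≪ 0.0532: [OH-] ≈ √(1.9 × 10^-5 × 0.0532) = 1.01 × 10^-3 M
pOH = −log(1.01 × 10^-3) = 3.00; pH = 14.00 − 3.00 = 11.00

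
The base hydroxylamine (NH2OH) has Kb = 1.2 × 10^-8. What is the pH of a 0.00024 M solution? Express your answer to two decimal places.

pH = 8.23

NH2OH + H2O ⇌ NH3OH+ + OH-
Kb = x²/(0.00024 − x) = 1.2 × 10^-8
Neglecting x in the denominator: x = √(1.2 × 10^-8 × 0.00024) = 1.70 × 10^-6 M
(x/C₀ = 0.71% < 5%, so the approximation holds.)
pOH = 5.77, so pH = 14.00 − pOH = 8.23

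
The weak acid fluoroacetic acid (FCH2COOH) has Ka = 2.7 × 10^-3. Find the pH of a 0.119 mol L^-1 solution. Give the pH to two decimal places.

pH = 1.78

FCH2COOH ⇌ FCH2COO- + H+
From the ICE table, Ka = [H+]²/(0.119 − [H+]) = 2.7 × 10^-3.
Here C₀/Ka ≈ 44.1, so the small-[H+] approximation fails. Use the quadratic:
[H+] = (−Ka + √(Ka² + 4·Ka·C₀))/2 = 1.66 × 10^-2 M
pH = −log(1.66 × 10^-2) = 1.78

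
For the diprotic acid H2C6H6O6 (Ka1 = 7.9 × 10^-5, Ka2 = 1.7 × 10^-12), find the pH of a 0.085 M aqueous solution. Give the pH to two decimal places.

pH = 2.59

Ka1 ≫ Ka2, so treat the first dissociation as the only significant source of H+.
Ka1 = x²/(0.085 − x) = 7.9 × 10^-5
x ≈ √(7.9 × 10^-5 × 0.085) = 2.59 × 10^-3 M
pH = −log(2.59 × 10^-3) = 2.59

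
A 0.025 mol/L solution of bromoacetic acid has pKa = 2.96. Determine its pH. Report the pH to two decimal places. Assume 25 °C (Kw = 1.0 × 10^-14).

pH = 2.33

BrCH2COOH ⇌ BrCH2COO- + H+
Ka = 10^(−2.96) = 1.10 × 10^-3
From the ICE table, Ka = [H+]²/(0.025 − [H+]) = 1.10 × 10^-3.
Here C₀/Ka ≈ 22.7, so the small-[H+] approximation fails. Use the quadratic:
[H+] = (−Ka + √(Ka² + 4·Ka·C₀))/2 = 4.72 × 10^-3 M
pH = −log[H+] = −log(4.72 × 10^-3) = 2.33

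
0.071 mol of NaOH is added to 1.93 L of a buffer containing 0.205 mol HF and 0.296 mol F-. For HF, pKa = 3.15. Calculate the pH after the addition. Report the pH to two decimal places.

After neutralization: n(HF) = 0.134 mol, n(F-) = 0.367 mol.
pH = pKa + log([A⁻]/[HA]) = 3.15 + log(0.367/0.134) = 3.15 +0.438

pH = 3.59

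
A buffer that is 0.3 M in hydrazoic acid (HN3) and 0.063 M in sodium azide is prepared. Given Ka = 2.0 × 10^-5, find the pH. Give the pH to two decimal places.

pKa = −log(2.0 × 10^-5) = 4.699
Using pH = pKa + log([base]/[acid]) with [base]/[acid] = 0.063/0.3:
pH = 4.699 + (-0.678) = 4.02

pH = 4.02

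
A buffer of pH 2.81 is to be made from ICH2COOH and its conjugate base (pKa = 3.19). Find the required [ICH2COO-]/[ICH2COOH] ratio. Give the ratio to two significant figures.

ratio = 0.42

pH = pKa + log(r) ⇒ log(r) = 2.81 − 3.19 = -0.38
r = [ICH2COO-]/[ICH2COOH] = 10^(-0.38) = 0.417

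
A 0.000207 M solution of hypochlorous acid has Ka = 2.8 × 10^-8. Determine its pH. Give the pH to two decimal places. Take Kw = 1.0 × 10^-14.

HOCl ⇌ OCl- + H+
From the ICE table, Ka = [H+]²/(0.000207 − [H+]) = 2.8 × 10^-8.
Assume [H+] ≪ 0.000207: [H+] ≈ √(2.8 × 10^-8 × 0.000207) = 2.41 × 10^-6 M
Check: 1.2% ionized — well under 5%, approximation valid.
pH = −log(2.41 × 10^-6) = 5.62

pH = 5.62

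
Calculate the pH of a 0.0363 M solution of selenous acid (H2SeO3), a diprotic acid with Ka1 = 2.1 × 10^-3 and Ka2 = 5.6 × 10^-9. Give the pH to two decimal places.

Since Ka1 ≫ Ka2, the first ionization dominates [H+].
Ka1 = x²/(0.0363 − x) = 2.1 × 10^-3
Solving the quadratic: x = (−Ka1 + √(Ka1² + 4·Ka1·C₀))/2 = 7.74 × 10^-3 M
pH = −log(7.74 × 10^-3) = 2.11

pH = 2.11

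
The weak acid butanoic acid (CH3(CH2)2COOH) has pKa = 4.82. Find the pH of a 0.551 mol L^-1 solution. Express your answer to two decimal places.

pH = 2.54

CH3(CH2)2COOH ⇌ CH3(CH2)2COO- + H+
Ka = 10^(−4.82) = 1.51 × 10^-5
From the ICE table, Ka = x²/(0.551 − x) = 1.51 × 10^-5.
Neglecting x in the denominator: x = √(1.51 × 10^-5 × 0.551) = 2.88 × 10^-3 M
pH = −log[H+] = −log(2.88 × 10^-3) = 2.54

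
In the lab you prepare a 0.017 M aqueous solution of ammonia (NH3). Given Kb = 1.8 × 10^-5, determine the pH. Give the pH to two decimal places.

pH = 10.74

NH3 + H2O ⇌ NH4+ + OH-
From the ICE table, Kb = [OH-]²/(0.017 − [OH-]) = 1.8 × 10^-5.
Since Kb ≪ C₀, [OH-] ≈ √(Kb·C₀) = 5.53 × 10^-4 M.
Check: 3.3% ionized — well under 5%, approximation valid.
pOH = −log(5.53 × 10^-4) = 3.26; pH = 14.00 − 3.26 = 10.74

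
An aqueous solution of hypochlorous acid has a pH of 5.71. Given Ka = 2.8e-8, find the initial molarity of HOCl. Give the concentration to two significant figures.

C₀ = 1.4 × 10^-4 M

[H+] = 10^(-5.71) = 1.95 × 10^-6 M = x
Ka = x²/(C₀ − x) ⇒ C₀ = x + x²/Ka
C₀ = 1.95 × 10^-6 + (1.95 × 10^-6)²/(2.8 × 10^-8) = 1.38 × 10^-4 M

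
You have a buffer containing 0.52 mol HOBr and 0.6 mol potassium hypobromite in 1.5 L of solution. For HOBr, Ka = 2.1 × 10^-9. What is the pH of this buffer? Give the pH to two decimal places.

pH = 8.74

pKa = −log(2.1 × 10^-9) = 8.678
pH = pKa + log([A⁻]/[HA]) = 8.678 + log(0.6/0.52)
pH = 8.678 + (+0.062) = 8.74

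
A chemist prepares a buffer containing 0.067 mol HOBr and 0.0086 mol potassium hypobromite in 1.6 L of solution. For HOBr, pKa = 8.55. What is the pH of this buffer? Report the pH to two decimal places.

Henderson–Hasselbalch: pH = pKa + log([OBr-]/[HOBr]) = 8.55 + log(0.0086/0.067)
pH = 8.55 + (-0.892) = 7.66

pH = 7.66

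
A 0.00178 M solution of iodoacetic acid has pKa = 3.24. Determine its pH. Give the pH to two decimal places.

ICH2COOH ⇌ ICH2COO- + H+
Ka = 10^(−3.24) = 5.75 × 10^-4
Let x = [H+] at equilibrium. Ka = x²/(0.00178 − x).
x is not negligible relative to C₀; solve x² + 0.000575·x − 1.02e-06 = 0.
x = (−Ka + √(Ka² + 4·Ka·C₀))/2 = 7.64 × 10^-4 M
pH = −log[H+] = −log(7.64 × 10^-4) = 3.12

pH = 3.12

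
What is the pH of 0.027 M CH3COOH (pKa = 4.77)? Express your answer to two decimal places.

CH3COOH ⇌ CH3COO- + H+
Ka = 10^(−4.77) = 1.70 × 10^-5
Ka = [H+]²/(0.027 − [H+]) = 1.70 × 10^-5
Neglecting [H+] in the denominator: [H+] = √(1.70 × 10^-5 × 0.027) = 6.77 × 10^-4 M
pH = −log(6.77 × 10^-4) = 3.17

pH = 3.17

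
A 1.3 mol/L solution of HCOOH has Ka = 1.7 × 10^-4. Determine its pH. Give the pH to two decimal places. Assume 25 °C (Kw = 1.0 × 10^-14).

pH = 1.83

HCOOH ⇌ HCOO- + H+
Ka = [H+]²/(1.3 − [H+]) = 1.7 × 10^-4
Neglecting [H+] in the denominator: [H+] = √(1.7 × 10^-4 × 1.3) = 1.49 × 10^-2 M
([H+]/C₀ = 1.1% < 5%, so the approximation holds.)
pH = −log(1.49 × 10^-2) = 1.83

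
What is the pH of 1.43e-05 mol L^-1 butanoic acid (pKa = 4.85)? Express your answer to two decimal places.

pH = 5.06

CH3(CH2)2COOH ⇌ CH3(CH2)2COO- + H+
Ka = 10^(−4.85) = 1.41 × 10^-5
Let x = [H+] at equilibrium. Ka = x²/(1.43e-05 − x).
The 5% rule fails; solving x² + Ka·x − Ka·C₀ = 0 exactly:
x = (−Ka + √(Ka² + 4·Ka·C₀))/2 = 8.80 × 10^-6 M
pH = −log(8.80 × 10^-6) = 5.06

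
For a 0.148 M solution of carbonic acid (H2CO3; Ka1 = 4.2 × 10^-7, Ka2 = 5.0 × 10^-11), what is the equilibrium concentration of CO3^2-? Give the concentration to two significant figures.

5.0 × 10^-11 M

First ionization gives [H+] ≈ [HCO3-] = 2.49 × 10^-4 M.
Second step: Ka2 = [H+][CO3^2-]/[HCO3-] ≈ [CO3^2-] (since [H+] ≈ [HCO3-]).
So [CO3^2-] ≈ Ka2.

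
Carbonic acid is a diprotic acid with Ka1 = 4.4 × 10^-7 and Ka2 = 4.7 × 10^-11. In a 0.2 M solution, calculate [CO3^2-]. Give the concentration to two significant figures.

First ionization gives [H+] ≈ [HCO3-] = 2.97 × 10^-4 M.
Second step: Ka2 = [H+][CO3^2-]/[HCO3-] ≈ [CO3^2-] (since [H+] ≈ [HCO3-]).
So [CO3^2-] ≈ Ka2.

4.7 × 10^-11 M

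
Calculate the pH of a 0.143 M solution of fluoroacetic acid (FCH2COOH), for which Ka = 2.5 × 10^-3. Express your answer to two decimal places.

FCH2COOH ⇌ FCH2COO- + H+
Ka = x²/(0.143 − x) = 2.5 × 10^-3
The 5% rule fails; solving x² + Ka·x − Ka·C₀ = 0 exactly:
x = [−0.0025 + √(0.0025² + 0.00143)]/2 = 1.77 × 10^-2 M
pH = −log[H+] = −log(1.77 × 10^-2) = 1.75

pH = 1.75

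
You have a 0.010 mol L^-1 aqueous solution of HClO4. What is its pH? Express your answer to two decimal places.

pH = 2.00

HClO4 is a strong acid and dissociates completely, so [H+] = 0.010 M.
pH = -log(0.01) = 2.00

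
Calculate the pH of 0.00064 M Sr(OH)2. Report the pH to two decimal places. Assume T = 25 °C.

pH = 11.11

Sr(OH)2 is a strong base (each formula unit releases 2 OH-); [OH-] = 0.00128 M.
pOH = -log(0.00128) = 2.89
pH = 14.00 - 2.89 = 11.11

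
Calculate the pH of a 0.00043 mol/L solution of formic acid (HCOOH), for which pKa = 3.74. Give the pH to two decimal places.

pH = 3.69

HCOOH ⇌ HCOO- + H+
Ka = 10^(−3.74) = 1.82 × 10^-4
From the ICE table, Ka = x²/(0.00043 − x) = 1.82 × 10^-4.
The 5% rule fails; solving x² + Ka·x − Ka·C₀ = 0 exactly:
x = [−0.000182 + √(0.000182² + 3.13e-07)]/2 = 2.03 × 10^-4 M
pH = −log[H+] = −log(2.03 × 10^-4) = 3.69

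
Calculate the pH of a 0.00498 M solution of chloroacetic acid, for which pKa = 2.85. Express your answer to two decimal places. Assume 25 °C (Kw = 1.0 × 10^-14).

pH = 2.69

ClCH2COOH ⇌ ClCH2COO- + H+
Ka = 10^(−2.85) = 1.41 × 10^-3
From the ICE table, Ka = x²/(0.00498 − x) = 1.41 × 10^-3.
The 5% rule fails; solving x² + Ka·x − Ka·C₀ = 0 exactly:
x = (−Ka + √(Ka² + 4·Ka·C₀))/2 = 2.04 × 10^-3 M
pH = −log[H+] = −log(2.04 × 10^-3) = 2.69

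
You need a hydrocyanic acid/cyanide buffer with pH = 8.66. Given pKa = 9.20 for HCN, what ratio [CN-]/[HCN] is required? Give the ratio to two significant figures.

pH = pKa + log(r) ⇒ log(r) = 8.66 − 9.20 = -0.54
r = [CN-]/[HCN] = 10^(-0.54) = 0.288

ratio = 0.29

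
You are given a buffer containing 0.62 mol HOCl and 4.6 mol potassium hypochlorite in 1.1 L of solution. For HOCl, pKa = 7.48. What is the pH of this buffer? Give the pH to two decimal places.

Using pH = pKa + log([base]/[acid]) with [base]/[acid] = 4.6/0.62:
pH = 7.48 + (+0.870) = 8.35

pH = 8.35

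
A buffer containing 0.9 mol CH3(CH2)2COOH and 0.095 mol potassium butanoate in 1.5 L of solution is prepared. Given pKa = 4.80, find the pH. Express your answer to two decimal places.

pH = pKa + log([A⁻]/[HA]) = 4.80 + log(0.095/0.9)
pH = 4.80 + (-0.977) = 3.82

pH = 3.82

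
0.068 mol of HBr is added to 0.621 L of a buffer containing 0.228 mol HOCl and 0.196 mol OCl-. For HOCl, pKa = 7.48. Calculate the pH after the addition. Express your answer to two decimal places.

Added H+ converts OCl- to HOCl: HOCl → 0.296 mol, OCl- → 0.128 mol.
pH = pKa + log([A⁻]/[HA]) = 7.48 + log(0.128/0.296) = 7.48 -0.364

pH = 7.12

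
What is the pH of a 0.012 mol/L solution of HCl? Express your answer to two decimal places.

pH = 1.92

HCl is a strong acid and dissociates completely, so [H+] = 0.012 M.
pH = -log(0.012) = 1.92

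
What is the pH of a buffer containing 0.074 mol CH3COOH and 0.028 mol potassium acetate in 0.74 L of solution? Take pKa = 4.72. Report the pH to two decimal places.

Henderson–Hasselbalch: pH = pKa + log([CH3COO-]/[CH3COOH]) = 4.72 + log(0.028/0.074)
pH = 4.72 + (-0.422) = 4.30

pH = 4.30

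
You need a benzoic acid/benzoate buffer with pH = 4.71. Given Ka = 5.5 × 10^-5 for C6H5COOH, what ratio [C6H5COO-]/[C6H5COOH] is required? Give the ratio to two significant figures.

ratio = 2.8

pKa = -log(5.5 × 10^-5) = 4.260
pH = pKa + log(r) ⇒ log(r) = 4.71 − 4.260 = +0.450
r = [C6H5COO-]/[C6H5COOH] = 10^(+0.450) = 2.82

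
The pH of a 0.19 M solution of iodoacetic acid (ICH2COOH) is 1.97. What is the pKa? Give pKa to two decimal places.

[H+] = 10^(-1.97) = 1.07 × 10^-2 M
At equilibrium [HA] = 0.19 − 1.07 × 10^-2 = 1.79 × 10^-1 M
Ka = [H+][A-]/[HA] = (1.07 × 10^-2)² / 1.79 × 10^-1 = 6.40 × 10^-4
pKa = -log(6.40 × 10^-4) = 3.19

pKa = 3.19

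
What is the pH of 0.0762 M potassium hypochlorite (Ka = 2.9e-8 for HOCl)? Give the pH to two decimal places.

pH = 10.21

OCl- is the conjugate base of the weak acid HOCl.
Kb = Kw/Ka = 1.0×10^-14 / 2.9 × 10^-8 = 3.45 × 10^-7
Kb = [OH-]²/(0.0762 − [OH-]) = 3.45 × 10^-7
Neglecting [OH-] in the denominator: [OH-] = √(3.45 × 10^-7 × 0.0762) = 1.62 × 10^-4 M
Check: 0.21% ionized — well under 5%, approximation valid.
pOH = 3.79, so pH = 14.00 − pOH = 10.21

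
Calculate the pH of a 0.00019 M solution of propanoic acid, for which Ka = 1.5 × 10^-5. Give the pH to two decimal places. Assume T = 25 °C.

CH3CH2COOH ⇌ CH3CH2COO- + H+
From the ICE table, Ka = [H+]²/(0.00019 − [H+]) = 1.5 × 10^-5.
The 5% rule fails; solving [H+]² + Ka·[H+] − Ka·C₀ = 0 exactly:
[H+] = (−Ka + √(Ka² + 4·Ka·C₀))/2 = 4.64 × 10^-5 M
pH = −log(4.64 × 10^-5) = 4.33

pH = 4.33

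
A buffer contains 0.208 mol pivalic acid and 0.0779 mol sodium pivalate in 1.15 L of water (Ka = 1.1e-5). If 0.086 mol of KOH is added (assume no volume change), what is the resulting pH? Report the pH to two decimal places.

After neutralization: n((CH3)3CCOOH) = 0.122 mol, n((CH3)3CCOO-) = 0.164 mol.
pKa = −log(1.1 × 10^-5) = 4.959
pH = pKa + log(n_(CH3)3CCOO-/n_(CH3)3CCOOH) = 4.959 + log(0.164/0.122) = 4.959 + (+0.128)

pH = 5.09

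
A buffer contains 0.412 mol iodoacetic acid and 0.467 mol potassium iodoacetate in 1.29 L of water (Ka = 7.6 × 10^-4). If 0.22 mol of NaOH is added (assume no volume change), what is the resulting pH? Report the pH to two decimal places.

pH = 3.67

OH- converts ICH2COOH to ICH2COO-: ICH2COOH → 0.192 mol, ICH2COO- → 0.687 mol.
pKa = −log(7.6 × 10^-4) = 3.119
pH = pKa + log([A⁻]/[HA]) = 3.119 + log(0.687/0.192) = 3.119 +0.554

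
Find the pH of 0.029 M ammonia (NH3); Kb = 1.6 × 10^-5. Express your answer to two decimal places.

pH = 10.83

NH3 + H2O ⇌ NH4+ + OH-
From the ICE table, Kb = [OH-]²/(0.029 − [OH-]) = 1.6 × 10^-5.
Since Kb ≪ C₀, [OH-] ≈ √(Kb·C₀) = 6.81 × 10^-4 M.
([OH-]/C₀ = 2.3% < 5%, so the approximation holds.)
pOH = −log(6.81 × 10^-4) = 3.17; pH = 14.00 − 3.17 = 10.83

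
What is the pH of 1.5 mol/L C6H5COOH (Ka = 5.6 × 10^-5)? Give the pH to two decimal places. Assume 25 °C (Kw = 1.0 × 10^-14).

pH = 2.04

C6H5COOH ⇌ C6H5COO- + H+
From the ICE table, Ka = [H+]²/(1.5 − [H+]) = 5.6 × 10^-5.
Neglecting [H+] in the denominator: [H+] = √(5.6 × 10^-5 × 1.5) = 9.17 × 10^-3 M
Check: 0.61% ionized — well under 5%, approximation valid.
pH = −log[H+] = −log(9.17 × 10^-3) = 2.04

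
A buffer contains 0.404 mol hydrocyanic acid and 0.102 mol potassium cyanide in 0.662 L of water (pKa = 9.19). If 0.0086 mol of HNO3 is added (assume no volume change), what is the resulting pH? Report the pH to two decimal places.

pH = 8.54

Added H+ converts CN- to HCN: HCN → 0.413 mol, CN- → 0.0934 mol.
pH = pKa + log(n_CN-/n_HCN) = 9.19 + log(0.0934/0.413) = 9.19 + (-0.646)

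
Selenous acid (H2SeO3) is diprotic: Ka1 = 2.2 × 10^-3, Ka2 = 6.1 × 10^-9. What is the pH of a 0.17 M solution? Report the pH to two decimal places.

pH = 1.74

Ka1 ≫ Ka2, so treat the first dissociation as the only significant source of H+.
Ka1 = x²/(0.17 − x) = 2.2 × 10^-3
Solving the quadratic: x = (−Ka1 + √(Ka1² + 4·Ka1·C₀))/2 = 1.83 × 10^-2 M
pH = −log(1.83 × 10^-2) = 1.74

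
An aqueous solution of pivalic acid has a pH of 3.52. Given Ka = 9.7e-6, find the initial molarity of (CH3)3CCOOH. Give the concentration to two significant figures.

[H+] = 10^(-3.52) = 3.02 × 10^-4 M = x
Ka = x²/(C₀ − x) ⇒ C₀ = x + x²/Ka
C₀ = 3.02 × 10^-4 + (3.02 × 10^-4)²/(9.7 × 10^-6) = 9.70 × 10^-3 M

C₀ = 9.7 × 10^-3 M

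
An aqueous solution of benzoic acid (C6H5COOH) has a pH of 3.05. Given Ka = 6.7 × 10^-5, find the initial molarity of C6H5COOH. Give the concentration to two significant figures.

[H+] = 10^(-3.05) = 8.91 × 10^-4 M = x
Ka = x²/(C₀ − x) ⇒ C₀ = x + x²/Ka
C₀ = 8.91 × 10^-4 + (8.91 × 10^-4)²/(6.7 × 10^-5) = 1.27 × 10^-2 M

C₀ = 1.3 × 10^-2 M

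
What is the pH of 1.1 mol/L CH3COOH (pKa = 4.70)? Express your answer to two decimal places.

CH3COOH ⇌ CH3COO- + H+
Ka = 10^(−4.70) = 2.00 × 10^-5
Let x = [H+] at equilibrium. Ka = x²/(1.1 − x).
Since Ka ≪ C₀, x ≈ √(Ka·C₀) = 4.69 × 10^-3 M.
pH = −log(4.69 × 10^-3) = 2.33

pH = 2.33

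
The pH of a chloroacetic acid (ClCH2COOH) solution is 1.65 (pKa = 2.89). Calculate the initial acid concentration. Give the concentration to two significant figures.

C₀ = 4.1 × 10^-1 M

[H+] = 10^(-1.65) = 2.24 × 10^-2 M = x
Ka = 10^(−2.89) = 1.29 × 10^-3
Ka = x²/(C₀ − x) ⇒ C₀ = x + x²/Ka
C₀ = 2.24 × 10^-2 + (2.24 × 10^-2)²/(1.29 × 10^-3) = 4.11 × 10^-1 M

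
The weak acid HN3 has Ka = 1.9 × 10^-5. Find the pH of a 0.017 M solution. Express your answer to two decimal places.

pH = 3.25

HN3 ⇌ N3- + H+
Ka = [H+]²/(0.017 − [H+]) = 1.9 × 10^-5
Neglecting [H+] in the denominator: [H+] = √(1.9 × 10^-5 × 0.017) = 5.68 × 10^-4 M
pH = −log[H+] = −log(5.68 × 10^-4) = 3.25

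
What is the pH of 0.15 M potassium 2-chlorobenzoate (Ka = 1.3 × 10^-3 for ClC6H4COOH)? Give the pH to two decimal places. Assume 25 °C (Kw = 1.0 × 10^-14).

ClC6H4COO- is the conjugate base of the weak acid ClC6H4COOH.
Kb = Kw/Ka = 1.0×10^-14 / 1.3 × 10^-3 = 7.69 × 10^-12
Kb = x²/(0.15 − x) = 7.69 × 10^-12
Assume x ≪ 0.15: x ≈ √(7.69 × 10^-12 × 0.15) = 1.07 × 10^-6 M
(x/C₀ = 0.00072% < 5%, so the approximation holds.)
pOH = −log(1.07 × 10^-6) = 5.97; pH = 14.00 − 5.97 = 8.03

pH = 8.03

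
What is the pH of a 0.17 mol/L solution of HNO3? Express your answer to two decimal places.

pH = 0.77

HNO3 is a strong acid and dissociates completely, so [H+] = 0.17 M.
pH = -log(0.17) = 0.77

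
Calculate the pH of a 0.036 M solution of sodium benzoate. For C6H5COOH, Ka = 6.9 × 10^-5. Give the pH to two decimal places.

C6H5COO- is the conjugate base of the weak acid C6H5COOH.
Kb = Kw/Ka = 1.0×10^-14 / 6.9 × 10^-5 = 1.45 × 10^-10
Kb = x²/(0.036 − x) = 1.45 × 10^-10
Neglecting x in the denominator: x = √(1.45 × 10^-10 × 0.036) = 2.28 × 10^-6 M
pOH = 5.64, so pH = 14.00 − pOH = 8.36

pH = 8.36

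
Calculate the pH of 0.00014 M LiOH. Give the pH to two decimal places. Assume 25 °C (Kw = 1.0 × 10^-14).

pH = 10.15

LiOH is a strong base; [OH-] = 0.00014 M.
pOH = -log(0.00014) = 3.85
pH = 14.00 - 3.85 = 10.15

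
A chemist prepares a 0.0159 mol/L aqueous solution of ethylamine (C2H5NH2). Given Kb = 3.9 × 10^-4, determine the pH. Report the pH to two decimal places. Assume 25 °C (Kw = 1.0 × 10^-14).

pH = 11.36

C2H5NH2 + H2O ⇌ C2H5NH3+ + OH-
Kb = [OH-]²/(0.0159 − [OH-]) = 3.9 × 10^-4
[OH-] is not negligible relative to C₀; solve [OH-]² + 0.00039·[OH-] − 6.2e-06 = 0.
[OH-] = [−0.00039 + √(0.00039² + 2.48e-05)]/2 = 2.30 × 10^-3 M
pOH = 2.64, so pH = 14.00 − pOH = 11.36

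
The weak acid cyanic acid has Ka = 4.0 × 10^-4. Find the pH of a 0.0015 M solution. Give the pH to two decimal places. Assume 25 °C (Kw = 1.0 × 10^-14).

pH = 3.22

HOCN ⇌ OCN- + H+
From the ICE table, Ka = [H+]²/(0.0015 − [H+]) = 4.0 × 10^-4.
The 5% rule fails; solving [H+]² + Ka·[H+] − Ka·C₀ = 0 exactly:
[H+] = [−0.0004 + √(0.0004² + 2.4e-06)]/2 = 6.00 × 10^-4 M
pH = −log(6.00 × 10^-4) = 3.22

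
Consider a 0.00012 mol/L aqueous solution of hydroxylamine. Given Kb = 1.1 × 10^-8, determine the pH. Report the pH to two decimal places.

pH = 8.06

NH2OH + H2O ⇌ NH3OH+ + OH-
Kb = x²/(0.00012 − x) = 1.1 × 10^-8
Assume x ≪ 0.00012: x ≈ √(1.1 × 10^-8 × 0.00012) = 1.15 × 10^-6 M
pOH = 5.94, so pH = 14.00 − pOH = 8.06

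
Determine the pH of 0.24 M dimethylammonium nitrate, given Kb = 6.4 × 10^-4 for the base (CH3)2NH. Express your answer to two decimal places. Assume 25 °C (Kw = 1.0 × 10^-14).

pH = 5.71

(CH3)2NH2+ is the conjugate acid of the weak base (CH3)2NH.
Ka = Kw/Kb = 1.0×10^-14 / 6.4 × 10^-4 = 1.56 × 10^-11
Ka = [H+]²/(0.24 − [H+]) = 1.56 × 10^-11
Since Ka ≪ C₀, [H+] ≈ √(Ka·C₀) = 1.93 × 10^-6 M.
pH = −log(1.93 × 10^-6) = 5.71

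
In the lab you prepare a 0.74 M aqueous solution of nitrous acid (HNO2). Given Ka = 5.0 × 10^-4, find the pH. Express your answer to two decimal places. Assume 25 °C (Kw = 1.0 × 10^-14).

HNO2 ⇌ NO2- + H+
From the ICE table, Ka = [H+]²/(0.74 − [H+]) = 5.0 × 10^-4.
Neglecting [H+] in the denominator: [H+] = √(5.0 × 10^-4 × 0.74) = 1.92 × 10^-2 M
pH = −log(1.92 × 10^-2) = 1.72

pH = 1.72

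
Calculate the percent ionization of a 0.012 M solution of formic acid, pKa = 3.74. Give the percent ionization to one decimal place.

HCOOH ⇌ HCOO- + H+; let x = [H+] at equilibrium.
Ka = 10^(−3.74) = 1.82 × 10^-4
Ka = x²/(C₀ − x); solving the quadratic gives x = 1.39 × 10^-3 M.
% ionization = x/C₀ × 100% = 1.39 × 10^-3/0.012 × 100% = 11.6%

11.6%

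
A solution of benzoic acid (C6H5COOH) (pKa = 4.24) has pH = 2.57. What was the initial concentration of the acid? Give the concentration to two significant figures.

[H+] = 10^(-2.57) = 2.69 × 10^-3 M = x
Ka = 10^(−4.24) = 5.75 × 10^-5
Ka = x²/(C₀ − x) ⇒ C₀ = x + x²/Ka
C₀ = 2.69 × 10^-3 + (2.69 × 10^-3)²/(5.75 × 10^-5) = 1.29 × 10^-1 M

C₀ = 1.3 × 10^-1 M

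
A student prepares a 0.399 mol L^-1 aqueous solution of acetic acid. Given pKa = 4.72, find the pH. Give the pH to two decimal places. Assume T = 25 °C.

CH3COOH ⇌ CH3COO- + H+
Ka = 10^(−4.72) = 1.91 × 10^-5
Ka = [H+]²/(0.399 − [H+]) = 1.91 × 10^-5
Since Ka ≪ C₀, [H+] ≈ √(Ka·C₀) = 2.76 × 10^-3 M.
pH = −log[H+] = −log(2.76 × 10^-3) = 2.56

pH = 2.56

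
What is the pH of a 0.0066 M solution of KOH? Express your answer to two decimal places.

pH = 11.82

KOH is a strong base; [OH-] = 0.0066 M.
pOH = -log(0.0066) = 2.18
pH = 14.00 - 2.18 = 11.82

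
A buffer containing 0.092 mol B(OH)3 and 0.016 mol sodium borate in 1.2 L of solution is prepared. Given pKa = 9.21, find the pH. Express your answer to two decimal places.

Henderson–Hasselbalch: pH = pKa + log([B(OH)4-]/[B(OH)3]) = 9.21 + log(0.016/0.092)
pH = 9.21 + (-0.760) = 8.45

pH = 8.45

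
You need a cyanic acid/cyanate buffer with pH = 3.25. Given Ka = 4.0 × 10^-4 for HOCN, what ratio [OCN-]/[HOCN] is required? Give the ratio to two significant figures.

pKa = -log(4.0 × 10^-4) = 3.398
pH = pKa + log(r) ⇒ log(r) = 3.25 − 3.398 = -0.148
r = [OCN-]/[HOCN] = 10^(-0.148) = 0.711

ratio = 0.71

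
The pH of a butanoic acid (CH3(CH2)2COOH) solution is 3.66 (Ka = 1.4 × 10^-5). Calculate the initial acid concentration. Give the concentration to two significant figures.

[H+] = 10^(-3.66) = 2.19 × 10^-4 M = x
Ka = x²/(C₀ − x) ⇒ C₀ = x + x²/Ka
C₀ = 2.19 × 10^-4 + (2.19 × 10^-4)²/(1.4 × 10^-5) = 3.64 × 10^-3 M

C₀ = 3.6 × 10^-3 M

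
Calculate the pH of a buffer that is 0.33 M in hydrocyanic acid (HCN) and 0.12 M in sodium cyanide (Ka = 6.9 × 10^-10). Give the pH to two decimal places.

pKa = −log(6.9 × 10^-10) = 9.161
Henderson–Hasselbalch: pH = pKa + log([CN-]/[HCN]) = 9.161 + log(0.12/0.33)
pH = 9.161 + (-0.439) = 8.72

pH = 8.72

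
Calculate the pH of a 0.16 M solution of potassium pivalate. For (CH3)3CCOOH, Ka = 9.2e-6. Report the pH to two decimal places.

(CH3)3CCOO- is the conjugate base of the weak acid (CH3)3CCOOH.
Kb = Kw/Ka = 1.0×10^-14 / 9.2 × 10^-6 = 1.09 × 10^-9
From the ICE table, Kb = x²/(0.16 − x) = 1.09 × 10^-9.
Neglecting x in the denominator: x = √(1.09 × 10^-9 × 0.16) = 1.32 × 10^-5 M
Check: 0.0083% ionized — well under 5%, approximation valid.
pOH = 4.88, so pH = 14.00 − pOH = 9.12

pH = 9.12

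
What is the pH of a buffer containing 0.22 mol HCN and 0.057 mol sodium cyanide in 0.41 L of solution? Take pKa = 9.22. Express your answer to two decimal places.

pH = 8.63

Using pH = pKa + log([base]/[acid]) with [base]/[acid] = 0.057/0.22:
pH = 9.22 + (-0.587) = 8.63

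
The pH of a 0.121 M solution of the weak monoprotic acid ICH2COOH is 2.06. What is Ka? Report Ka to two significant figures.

Ka = 6.8 × 10^-4

[H+] = 10^(-2.06) = 8.71 × 10^-3 M
At equilibrium [HA] = 0.121 − 8.71 × 10^-3 = 1.12 × 10^-1 M
Ka = [H+][A-]/[HA] = (8.71 × 10^-3)² / 1.12 × 10^-1 = 6.8 × 10^-4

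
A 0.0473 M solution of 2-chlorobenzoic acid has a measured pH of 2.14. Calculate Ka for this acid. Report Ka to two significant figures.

[H+] = 10^(-2.14) = 7.24 × 10^-3 M
At equilibrium [HA] = 0.0473 − 7.24 × 10^-3 = 4.01 × 10^-2 M
Ka = [H+][A-]/[HA] = (7.24 × 10^-3)² / 4.01 × 10^-2 = 1.3 × 10^-3

Ka = 1.3 × 10^-3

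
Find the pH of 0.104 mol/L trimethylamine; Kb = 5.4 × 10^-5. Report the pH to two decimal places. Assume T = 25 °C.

(CH3)3N + H2O ⇌ (CH3)3NH+ + OH-
From the ICE table, Kb = x²/(0.104 − x) = 5.4 × 10^-5.
Assume x ≪ 0.104: x ≈ √(5.4 × 10^-5 × 0.104) = 2.37 × 10^-3 M
Check: 2.3% ionized — well under 5%, approximation valid.
pOH = 2.63, so pH = 14.00 − pOH = 11.37

pH = 11.37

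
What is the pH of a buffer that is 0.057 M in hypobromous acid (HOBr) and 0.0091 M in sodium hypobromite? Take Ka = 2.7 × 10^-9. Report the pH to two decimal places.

pH = 7.77

pKa = −log(2.7 × 10^-9) = 8.569
Henderson–Hasselbalch: pH = pKa + log([OBr-]/[HOBr]) = 8.569 + log(0.0091/0.057)
pH = 8.569 + (-0.797) = 7.77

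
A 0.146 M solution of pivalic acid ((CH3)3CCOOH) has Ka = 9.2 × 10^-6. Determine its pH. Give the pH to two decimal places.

pH = 2.94

(CH3)3CCOOH ⇌ (CH3)3CCOO- + H+
Ka = [H+]²/(0.146 − [H+]) = 9.2 × 10^-6
Assume [H+] ≪ 0.146: [H+] ≈ √(9.2 × 10^-6 × 0.146) = 1.16 × 10^-3 M
pH = −log(1.16 × 10^-3) = 2.94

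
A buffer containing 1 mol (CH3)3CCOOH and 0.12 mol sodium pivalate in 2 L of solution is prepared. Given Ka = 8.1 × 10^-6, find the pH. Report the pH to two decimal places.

pKa = −log(8.1 × 10^-6) = 5.092
Using pH = pKa + log([base]/[acid]) with [base]/[acid] = 0.12/1:
pH = 5.092 + (-0.921) = 4.17

pH = 4.17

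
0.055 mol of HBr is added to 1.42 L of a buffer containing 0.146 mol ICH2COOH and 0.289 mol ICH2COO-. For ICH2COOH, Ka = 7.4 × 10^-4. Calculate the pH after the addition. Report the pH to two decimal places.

After neutralization: n(ICH2COOH) = 0.201 mol, n(ICH2COO-) = 0.234 mol.
pKa = −log(7.4 × 10^-4) = 3.131
Henderson–Hasselbalch with mole ratio 0.234/0.201: pH = 3.131 + (+0.066)

pH = 3.20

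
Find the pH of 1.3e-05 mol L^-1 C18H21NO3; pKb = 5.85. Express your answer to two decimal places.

pH = 8.56

C18H21NO3 + H2O ⇌ C18H22NO3+ + OH-
Kb = 10^(−5.85) = 1.41 × 10^-6
Kb = [OH-]²/(1.3e-05 − [OH-]) = 1.41 × 10^-6
[OH-] is not negligible relative to C₀; solve [OH-]² + 1.41e-06·[OH-] − 1.83e-11 = 0.
[OH-] = [−1.41e-06 + √(1.41e-06² + 7.33e-11)]/2 = 3.63 × 10^-6 M
pOH = 5.44, so pH = 14.00 − pOH = 8.56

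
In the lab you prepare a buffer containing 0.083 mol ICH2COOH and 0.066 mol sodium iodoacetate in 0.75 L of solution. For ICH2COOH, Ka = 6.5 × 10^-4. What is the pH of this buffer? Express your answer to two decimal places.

pKa = −log(6.5 × 10^-4) = 3.187
Using pH = pKa + log([base]/[acid]) with [base]/[acid] = 0.066/0.083:
pH = 3.187 + (-0.100) = 3.09

pH = 3.09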